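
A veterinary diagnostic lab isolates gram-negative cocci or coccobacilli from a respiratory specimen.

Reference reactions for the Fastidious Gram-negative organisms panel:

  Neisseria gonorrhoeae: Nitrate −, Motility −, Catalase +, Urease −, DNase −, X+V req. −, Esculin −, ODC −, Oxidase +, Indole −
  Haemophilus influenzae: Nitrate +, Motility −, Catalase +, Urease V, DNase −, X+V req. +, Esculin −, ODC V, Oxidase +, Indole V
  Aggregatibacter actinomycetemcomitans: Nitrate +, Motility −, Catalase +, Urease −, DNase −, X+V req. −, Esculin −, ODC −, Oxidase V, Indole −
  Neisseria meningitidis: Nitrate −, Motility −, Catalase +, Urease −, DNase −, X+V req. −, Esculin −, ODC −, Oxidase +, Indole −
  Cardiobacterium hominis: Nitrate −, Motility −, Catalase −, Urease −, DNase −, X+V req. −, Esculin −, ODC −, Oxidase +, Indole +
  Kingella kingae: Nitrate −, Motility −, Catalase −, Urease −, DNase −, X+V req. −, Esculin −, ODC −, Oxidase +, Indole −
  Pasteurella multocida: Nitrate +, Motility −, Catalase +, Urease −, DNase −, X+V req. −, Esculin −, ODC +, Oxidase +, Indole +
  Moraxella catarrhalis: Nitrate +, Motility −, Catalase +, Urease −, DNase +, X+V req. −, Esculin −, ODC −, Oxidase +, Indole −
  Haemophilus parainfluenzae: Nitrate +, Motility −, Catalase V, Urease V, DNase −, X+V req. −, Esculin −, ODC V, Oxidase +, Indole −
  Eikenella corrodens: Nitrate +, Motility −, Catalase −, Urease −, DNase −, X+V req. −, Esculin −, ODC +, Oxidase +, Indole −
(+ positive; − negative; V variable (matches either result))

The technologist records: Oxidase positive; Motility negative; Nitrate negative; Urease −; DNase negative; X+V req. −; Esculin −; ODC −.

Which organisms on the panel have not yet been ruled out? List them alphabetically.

ODC −: excludes Pasteurella multocida, Eikenella corrodens — 8 left.
Nitrate −: excludes Haemophilus influenzae, Aggregatibacter actinomycetemcomitans, Moraxella catarrhalis, Haemophilus parainfluenzae — 4 left.
Motility −: all 4 remaining candidates are consistent.
DNase −: all 4 remaining candidates are consistent.
Esculin −: all 4 remaining candidates are consistent.
X+V req. −: all 4 remaining candidates are consistent.
Oxidase +: all 4 remaining candidates are consistent.
Urease −: all 4 remaining candidates are consistent.

Cardiobacterium hominis, Kingella kingae, Neisseria gonorrhoeae, Neisseria meningitidis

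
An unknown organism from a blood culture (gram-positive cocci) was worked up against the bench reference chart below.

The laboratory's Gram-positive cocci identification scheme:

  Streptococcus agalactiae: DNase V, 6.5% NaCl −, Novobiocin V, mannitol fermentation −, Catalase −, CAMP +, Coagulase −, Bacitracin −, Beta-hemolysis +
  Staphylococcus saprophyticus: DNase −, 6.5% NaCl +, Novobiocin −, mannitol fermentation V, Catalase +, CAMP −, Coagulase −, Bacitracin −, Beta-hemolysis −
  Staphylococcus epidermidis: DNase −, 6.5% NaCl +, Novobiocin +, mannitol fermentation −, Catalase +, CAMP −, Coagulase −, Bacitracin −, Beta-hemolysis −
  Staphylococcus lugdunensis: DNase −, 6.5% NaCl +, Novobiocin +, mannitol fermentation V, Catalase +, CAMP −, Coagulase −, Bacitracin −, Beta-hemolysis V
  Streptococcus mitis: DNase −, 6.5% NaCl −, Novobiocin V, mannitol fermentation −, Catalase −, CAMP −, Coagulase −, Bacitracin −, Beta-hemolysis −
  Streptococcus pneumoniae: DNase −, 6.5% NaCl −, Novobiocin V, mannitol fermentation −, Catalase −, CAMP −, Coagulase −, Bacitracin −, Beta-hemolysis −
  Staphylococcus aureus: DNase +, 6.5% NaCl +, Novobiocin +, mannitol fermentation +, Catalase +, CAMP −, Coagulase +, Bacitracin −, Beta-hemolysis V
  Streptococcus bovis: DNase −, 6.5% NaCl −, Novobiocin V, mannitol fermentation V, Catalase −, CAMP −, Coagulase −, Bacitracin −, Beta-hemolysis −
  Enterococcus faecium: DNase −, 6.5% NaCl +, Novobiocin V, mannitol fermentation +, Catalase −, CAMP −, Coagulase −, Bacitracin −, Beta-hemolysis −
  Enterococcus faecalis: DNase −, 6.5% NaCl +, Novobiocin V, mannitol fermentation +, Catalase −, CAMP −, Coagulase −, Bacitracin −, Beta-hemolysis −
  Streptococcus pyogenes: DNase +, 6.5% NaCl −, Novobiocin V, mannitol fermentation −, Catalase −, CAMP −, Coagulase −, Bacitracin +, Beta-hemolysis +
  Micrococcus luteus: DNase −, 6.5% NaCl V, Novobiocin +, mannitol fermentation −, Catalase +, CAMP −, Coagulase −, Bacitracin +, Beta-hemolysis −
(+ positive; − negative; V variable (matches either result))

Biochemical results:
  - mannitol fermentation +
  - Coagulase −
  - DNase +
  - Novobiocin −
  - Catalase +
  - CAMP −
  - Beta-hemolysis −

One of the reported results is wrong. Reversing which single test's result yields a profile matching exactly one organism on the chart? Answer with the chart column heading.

As reported, no row in the chart matches all 7 reactions.
Reversing Beta-hemolysis → still no organism matches.
Reversing CAMP → still no organism matches.
Reversing DNase (to −) → unique match: Staphylococcus saprophyticus.
Reversing Catalase → still no organism matches.
Reversing mannitol fermentation → still no organism matches.
Reversing Novobiocin → still no organism matches.
Reversing Coagulase → still no organism matches.

DNase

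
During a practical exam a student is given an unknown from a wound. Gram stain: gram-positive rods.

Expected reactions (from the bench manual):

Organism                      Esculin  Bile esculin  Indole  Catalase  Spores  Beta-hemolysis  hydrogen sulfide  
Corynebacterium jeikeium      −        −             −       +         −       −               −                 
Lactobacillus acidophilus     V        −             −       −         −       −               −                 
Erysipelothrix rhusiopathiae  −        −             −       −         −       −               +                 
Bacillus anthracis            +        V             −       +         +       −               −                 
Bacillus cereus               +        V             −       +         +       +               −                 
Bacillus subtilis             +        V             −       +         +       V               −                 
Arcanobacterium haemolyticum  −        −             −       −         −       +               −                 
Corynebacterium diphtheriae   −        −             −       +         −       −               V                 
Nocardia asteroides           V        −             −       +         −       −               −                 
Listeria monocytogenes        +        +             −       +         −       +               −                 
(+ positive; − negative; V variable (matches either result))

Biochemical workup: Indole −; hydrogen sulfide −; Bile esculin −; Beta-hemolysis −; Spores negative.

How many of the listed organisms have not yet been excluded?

Bile esculin −: excludes Listeria monocytogenes — 9 left.
Indole −: all 9 remaining candidates are consistent.
Spores −: excludes Bacillus anthracis, Bacillus cereus, Bacillus subtilis — 6 left.
Beta-hemolysis −: excludes Arcanobacterium haemolyticum — 5 left.
hydrogen sulfide −: excludes Erysipelothrix rhusiopathiae — 4 left.
Still consistent: Corynebacterium diphtheriae, Corynebacterium jeikeium, Lactobacillus acidophilus, Nocardia asteroides.

4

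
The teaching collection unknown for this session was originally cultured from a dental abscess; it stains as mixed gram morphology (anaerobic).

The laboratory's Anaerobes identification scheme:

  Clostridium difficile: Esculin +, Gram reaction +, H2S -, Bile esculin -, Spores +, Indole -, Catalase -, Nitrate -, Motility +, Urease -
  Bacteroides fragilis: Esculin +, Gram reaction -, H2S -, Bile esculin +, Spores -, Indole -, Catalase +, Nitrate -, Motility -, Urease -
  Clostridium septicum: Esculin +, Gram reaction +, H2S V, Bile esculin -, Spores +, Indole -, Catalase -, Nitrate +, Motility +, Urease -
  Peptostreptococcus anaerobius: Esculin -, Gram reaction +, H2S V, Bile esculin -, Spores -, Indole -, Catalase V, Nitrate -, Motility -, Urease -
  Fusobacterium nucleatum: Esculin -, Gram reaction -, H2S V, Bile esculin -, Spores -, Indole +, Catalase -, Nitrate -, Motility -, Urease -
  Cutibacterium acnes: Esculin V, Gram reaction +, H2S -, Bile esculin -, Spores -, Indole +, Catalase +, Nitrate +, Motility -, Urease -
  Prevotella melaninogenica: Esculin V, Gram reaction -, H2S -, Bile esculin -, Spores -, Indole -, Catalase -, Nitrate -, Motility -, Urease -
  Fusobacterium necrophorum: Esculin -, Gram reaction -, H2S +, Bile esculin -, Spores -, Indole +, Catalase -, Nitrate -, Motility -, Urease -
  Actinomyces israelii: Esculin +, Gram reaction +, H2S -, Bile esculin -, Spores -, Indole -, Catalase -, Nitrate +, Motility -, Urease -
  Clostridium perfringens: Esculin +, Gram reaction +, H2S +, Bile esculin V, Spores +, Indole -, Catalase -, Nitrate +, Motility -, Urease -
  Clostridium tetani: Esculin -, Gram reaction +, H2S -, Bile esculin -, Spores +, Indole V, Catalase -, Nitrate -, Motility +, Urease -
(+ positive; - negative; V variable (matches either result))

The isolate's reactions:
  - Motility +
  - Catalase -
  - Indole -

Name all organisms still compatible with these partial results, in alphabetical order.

Motility +: excludes 8 organisms — 3 left.
Indole -: all 3 remaining candidates are consistent.
Catalase -: all 3 remaining candidates are consistent.

Clostridium difficile, Clostridium septicum, Clostridium tetani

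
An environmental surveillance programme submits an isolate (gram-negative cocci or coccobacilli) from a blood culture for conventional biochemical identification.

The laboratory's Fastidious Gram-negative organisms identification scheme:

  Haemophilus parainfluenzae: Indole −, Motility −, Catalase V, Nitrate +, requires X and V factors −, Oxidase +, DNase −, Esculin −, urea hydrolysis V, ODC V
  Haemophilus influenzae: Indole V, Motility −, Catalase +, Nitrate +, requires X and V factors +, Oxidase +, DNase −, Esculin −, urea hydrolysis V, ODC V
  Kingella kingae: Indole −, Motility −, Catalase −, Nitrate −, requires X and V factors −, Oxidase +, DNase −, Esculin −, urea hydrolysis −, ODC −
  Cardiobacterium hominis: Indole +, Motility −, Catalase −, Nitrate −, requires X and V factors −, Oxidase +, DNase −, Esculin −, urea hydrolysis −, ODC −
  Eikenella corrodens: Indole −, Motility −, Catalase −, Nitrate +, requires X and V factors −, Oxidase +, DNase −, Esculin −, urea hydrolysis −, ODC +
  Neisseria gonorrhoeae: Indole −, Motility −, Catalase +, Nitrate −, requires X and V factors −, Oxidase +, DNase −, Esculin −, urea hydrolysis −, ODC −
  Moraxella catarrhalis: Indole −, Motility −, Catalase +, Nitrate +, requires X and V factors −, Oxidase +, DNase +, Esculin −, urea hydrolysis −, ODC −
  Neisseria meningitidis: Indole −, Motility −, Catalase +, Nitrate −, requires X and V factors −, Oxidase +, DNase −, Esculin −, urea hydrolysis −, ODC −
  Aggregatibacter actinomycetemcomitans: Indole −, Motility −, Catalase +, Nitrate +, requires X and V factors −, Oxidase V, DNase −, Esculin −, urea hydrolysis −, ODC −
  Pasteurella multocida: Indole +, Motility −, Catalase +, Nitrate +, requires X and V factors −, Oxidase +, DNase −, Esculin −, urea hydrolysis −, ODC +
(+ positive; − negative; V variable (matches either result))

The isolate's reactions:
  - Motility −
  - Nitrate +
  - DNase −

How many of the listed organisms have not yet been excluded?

5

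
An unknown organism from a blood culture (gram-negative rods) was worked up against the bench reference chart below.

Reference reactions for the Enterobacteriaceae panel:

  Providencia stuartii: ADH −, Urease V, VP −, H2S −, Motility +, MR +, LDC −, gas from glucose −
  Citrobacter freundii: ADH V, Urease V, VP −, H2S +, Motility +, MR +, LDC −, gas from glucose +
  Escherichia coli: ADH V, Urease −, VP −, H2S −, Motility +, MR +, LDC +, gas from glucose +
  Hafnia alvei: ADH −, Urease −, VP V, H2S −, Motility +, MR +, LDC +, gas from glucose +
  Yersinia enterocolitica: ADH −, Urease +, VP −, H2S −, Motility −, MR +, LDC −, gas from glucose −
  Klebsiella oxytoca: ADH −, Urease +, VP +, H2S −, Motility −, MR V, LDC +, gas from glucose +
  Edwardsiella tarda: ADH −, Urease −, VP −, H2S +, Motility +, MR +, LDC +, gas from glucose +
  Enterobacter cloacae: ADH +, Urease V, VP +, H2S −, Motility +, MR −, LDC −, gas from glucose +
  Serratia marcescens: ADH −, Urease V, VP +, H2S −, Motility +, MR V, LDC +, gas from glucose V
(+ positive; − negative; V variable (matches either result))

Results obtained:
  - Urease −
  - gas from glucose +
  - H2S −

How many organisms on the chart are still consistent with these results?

Urease −: excludes Yersinia enterocolitica, Klebsiella oxytoca — 7 left.
H2S −: excludes Citrobacter freundii, Edwardsiella tarda — 5 left.
gas from glucose +: excludes Providencia stuartii — 4 left.
Still consistent: Enterobacter cloacae, Escherichia coli, Hafnia alvei, Serratia marcescens.

4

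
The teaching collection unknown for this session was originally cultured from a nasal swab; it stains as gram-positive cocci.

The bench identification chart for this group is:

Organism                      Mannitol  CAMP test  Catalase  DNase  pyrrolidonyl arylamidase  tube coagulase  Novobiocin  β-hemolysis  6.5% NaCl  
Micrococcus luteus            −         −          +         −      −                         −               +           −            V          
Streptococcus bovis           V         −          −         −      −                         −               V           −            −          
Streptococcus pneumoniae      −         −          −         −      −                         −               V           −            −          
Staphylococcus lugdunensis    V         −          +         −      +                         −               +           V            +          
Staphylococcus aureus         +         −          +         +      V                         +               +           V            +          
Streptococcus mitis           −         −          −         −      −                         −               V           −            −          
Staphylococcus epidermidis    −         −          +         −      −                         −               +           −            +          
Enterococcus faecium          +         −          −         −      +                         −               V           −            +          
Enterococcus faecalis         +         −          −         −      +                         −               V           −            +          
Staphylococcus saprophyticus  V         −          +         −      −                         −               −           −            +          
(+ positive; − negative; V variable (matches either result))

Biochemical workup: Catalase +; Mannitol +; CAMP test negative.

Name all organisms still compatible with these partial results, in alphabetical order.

Mannitol +: excludes Micrococcus luteus, Streptococcus pneumoniae, Streptococcus mitis, Staphylococcus epidermidis — 6 left.
CAMP test −: all 6 remaining candidates are consistent.
Catalase +: excludes Streptococcus bovis, Enterococcus faecium, Enterococcus faecalis — 3 left.

Staphylococcus aureus, Staphylococcus lugdunensis, Staphylococcus saprophyticus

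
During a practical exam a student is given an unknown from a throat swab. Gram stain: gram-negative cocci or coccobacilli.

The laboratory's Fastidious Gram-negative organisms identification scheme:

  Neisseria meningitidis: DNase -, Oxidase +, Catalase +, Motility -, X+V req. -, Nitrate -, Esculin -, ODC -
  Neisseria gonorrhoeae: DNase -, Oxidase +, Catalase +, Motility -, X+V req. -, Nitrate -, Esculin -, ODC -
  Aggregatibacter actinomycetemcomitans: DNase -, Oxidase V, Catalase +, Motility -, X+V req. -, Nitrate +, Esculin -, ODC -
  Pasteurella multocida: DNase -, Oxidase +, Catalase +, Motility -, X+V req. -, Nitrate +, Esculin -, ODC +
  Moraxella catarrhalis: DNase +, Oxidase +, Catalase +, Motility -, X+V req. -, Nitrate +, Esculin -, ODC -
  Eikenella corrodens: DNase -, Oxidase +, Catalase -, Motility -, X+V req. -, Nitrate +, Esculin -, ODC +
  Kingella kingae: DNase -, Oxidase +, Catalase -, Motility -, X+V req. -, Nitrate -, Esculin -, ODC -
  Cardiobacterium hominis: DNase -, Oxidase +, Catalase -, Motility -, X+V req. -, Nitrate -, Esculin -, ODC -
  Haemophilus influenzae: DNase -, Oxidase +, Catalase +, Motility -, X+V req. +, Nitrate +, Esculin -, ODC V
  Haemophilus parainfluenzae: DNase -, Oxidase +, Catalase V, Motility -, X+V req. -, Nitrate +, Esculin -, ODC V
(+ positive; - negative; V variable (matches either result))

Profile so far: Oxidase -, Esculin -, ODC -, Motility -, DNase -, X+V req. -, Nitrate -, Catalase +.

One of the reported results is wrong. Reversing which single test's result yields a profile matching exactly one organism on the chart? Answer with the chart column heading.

As reported, no row in the chart matches all 8 reactions.
Reversing Catalase → still no organism matches.
Reversing Motility → still no organism matches.
Reversing X+V req. → still no organism matches.
Reversing Oxidase → 2 organisms match (not unique).
Reversing DNase → still no organism matches.
Reversing Nitrate (to +) → unique match: Aggregatibacter actinomycetemcomitans.
Reversing Esculin → still no organism matches.
Reversing ODC → still no organism matches.

Nitrate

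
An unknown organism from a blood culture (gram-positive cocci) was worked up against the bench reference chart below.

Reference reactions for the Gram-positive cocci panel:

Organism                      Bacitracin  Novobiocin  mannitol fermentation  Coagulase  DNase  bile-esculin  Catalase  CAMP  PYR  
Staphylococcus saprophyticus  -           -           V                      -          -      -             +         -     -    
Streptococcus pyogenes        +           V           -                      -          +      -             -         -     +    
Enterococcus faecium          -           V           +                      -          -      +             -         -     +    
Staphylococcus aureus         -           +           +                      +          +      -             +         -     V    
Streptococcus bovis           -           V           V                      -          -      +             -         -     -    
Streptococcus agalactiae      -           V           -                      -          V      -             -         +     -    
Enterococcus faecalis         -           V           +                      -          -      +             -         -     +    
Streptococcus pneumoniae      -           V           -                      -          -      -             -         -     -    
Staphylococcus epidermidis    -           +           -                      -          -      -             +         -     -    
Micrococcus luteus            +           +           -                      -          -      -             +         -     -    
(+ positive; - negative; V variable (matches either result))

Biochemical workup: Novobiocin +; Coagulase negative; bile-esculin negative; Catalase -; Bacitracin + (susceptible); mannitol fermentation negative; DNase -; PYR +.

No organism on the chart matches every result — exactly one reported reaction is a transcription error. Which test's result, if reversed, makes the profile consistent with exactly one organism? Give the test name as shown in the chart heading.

As reported, no row in the chart matches all 8 reactions.
Reversing bile-esculin → still no organism matches.
Reversing mannitol fermentation → still no organism matches.
Reversing Coagulase → still no organism matches.
Reversing Bacitracin → still no organism matches.
Reversing Novobiocin → still no organism matches.
Reversing DNase (to +) → unique match: Streptococcus pyogenes.
Reversing Catalase → still no organism matches.
Reversing PYR → still no organism matches.

DNase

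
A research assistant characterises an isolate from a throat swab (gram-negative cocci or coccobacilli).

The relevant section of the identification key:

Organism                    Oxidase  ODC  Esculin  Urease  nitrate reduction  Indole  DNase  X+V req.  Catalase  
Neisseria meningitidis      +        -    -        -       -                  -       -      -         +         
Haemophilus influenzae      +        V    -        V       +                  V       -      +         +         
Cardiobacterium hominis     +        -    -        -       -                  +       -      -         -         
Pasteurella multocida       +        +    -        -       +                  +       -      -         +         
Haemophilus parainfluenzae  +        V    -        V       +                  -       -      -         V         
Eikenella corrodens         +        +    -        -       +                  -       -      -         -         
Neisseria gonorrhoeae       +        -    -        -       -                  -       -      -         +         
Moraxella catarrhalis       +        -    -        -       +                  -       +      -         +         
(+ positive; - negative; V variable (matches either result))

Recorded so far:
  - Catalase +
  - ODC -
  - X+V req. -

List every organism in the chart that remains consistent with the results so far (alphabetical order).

X+V req. -: excludes Haemophilus influenzae — 7 left.
Catalase +: excludes Cardiobacterium hominis, Eikenella corrodens — 5 left.
ODC -: excludes Pasteurella multocida — 4 left.

Haemophilus parainfluenzae, Moraxella catarrhalis, Neisseria gonorrhoeae, Neisseria meningitidis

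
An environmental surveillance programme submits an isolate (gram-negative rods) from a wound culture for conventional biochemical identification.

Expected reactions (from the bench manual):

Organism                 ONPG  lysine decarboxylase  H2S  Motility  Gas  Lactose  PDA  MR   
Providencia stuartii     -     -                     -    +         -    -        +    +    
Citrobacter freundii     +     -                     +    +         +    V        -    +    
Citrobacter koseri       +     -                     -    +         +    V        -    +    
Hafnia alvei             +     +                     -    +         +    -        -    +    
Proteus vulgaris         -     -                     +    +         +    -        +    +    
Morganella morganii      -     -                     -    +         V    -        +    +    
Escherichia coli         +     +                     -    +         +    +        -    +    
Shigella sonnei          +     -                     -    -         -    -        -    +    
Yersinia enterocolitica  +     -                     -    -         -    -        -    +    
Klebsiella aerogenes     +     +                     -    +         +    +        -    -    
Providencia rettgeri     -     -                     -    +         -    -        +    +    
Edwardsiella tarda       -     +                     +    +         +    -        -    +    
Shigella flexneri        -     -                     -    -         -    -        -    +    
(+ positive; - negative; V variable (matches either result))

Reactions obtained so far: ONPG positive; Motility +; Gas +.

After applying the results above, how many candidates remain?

5

Gas +: excludes 5 organisms — 8 left.
ONPG +: excludes Proteus vulgaris, Morganella morganii, Edwardsiella tarda — 5 left.
Motility +: all 5 remaining candidates are consistent.
Still consistent: Citrobacter freundii, Citrobacter koseri, Escherichia coli, Hafnia alvei, Klebsiella aerogenes.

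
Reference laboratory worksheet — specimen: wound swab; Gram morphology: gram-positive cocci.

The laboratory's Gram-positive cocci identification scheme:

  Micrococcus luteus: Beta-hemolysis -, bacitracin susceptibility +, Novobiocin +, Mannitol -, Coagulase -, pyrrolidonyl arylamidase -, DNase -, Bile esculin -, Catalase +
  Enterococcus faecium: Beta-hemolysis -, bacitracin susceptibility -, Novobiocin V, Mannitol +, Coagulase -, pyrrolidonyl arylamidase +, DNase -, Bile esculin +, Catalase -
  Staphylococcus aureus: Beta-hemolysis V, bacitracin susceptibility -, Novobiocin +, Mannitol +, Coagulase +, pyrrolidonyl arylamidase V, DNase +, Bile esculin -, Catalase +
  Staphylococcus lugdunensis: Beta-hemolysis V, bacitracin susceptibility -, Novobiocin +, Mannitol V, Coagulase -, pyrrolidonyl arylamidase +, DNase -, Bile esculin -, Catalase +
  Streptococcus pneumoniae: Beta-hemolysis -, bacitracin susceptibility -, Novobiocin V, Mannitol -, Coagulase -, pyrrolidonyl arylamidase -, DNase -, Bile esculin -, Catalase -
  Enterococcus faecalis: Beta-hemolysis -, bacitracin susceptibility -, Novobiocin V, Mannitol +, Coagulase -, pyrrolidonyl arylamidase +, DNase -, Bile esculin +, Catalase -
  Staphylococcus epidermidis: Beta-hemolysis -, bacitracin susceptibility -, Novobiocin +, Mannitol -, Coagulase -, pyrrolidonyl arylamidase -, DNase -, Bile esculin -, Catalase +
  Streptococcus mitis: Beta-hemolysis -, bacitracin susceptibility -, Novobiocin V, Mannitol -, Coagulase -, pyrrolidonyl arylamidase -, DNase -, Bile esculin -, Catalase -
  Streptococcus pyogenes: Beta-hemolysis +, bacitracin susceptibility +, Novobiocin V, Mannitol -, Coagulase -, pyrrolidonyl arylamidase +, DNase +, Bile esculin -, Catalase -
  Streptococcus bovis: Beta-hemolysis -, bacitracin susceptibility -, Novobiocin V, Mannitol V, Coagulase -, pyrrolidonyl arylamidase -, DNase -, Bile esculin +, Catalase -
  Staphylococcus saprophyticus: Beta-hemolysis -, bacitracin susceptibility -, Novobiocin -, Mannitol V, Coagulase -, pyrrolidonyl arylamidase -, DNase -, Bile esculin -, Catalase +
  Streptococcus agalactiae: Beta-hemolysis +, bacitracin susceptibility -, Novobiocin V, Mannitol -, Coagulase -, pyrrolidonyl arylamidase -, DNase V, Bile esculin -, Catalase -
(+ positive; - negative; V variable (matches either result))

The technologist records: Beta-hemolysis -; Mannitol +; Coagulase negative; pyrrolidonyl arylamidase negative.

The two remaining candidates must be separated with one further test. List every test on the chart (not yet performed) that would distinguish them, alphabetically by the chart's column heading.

Bile esculin, Catalase

Coagulase -: excludes Staphylococcus aureus — 11 left.
Beta-hemolysis -: excludes Streptococcus pyogenes, Streptococcus agalactiae — 9 left.
Mannitol +: excludes Micrococcus luteus, Streptococcus pneumoniae, Staphylococcus epidermidis, Streptococcus mitis — 5 left.
pyrrolidonyl arylamidase -: excludes Enterococcus faecium, Staphylococcus lugdunensis, Enterococcus faecalis — 2 left.
Two candidates remain: Staphylococcus saprophyticus and Streptococcus bovis.
  bacitracin susceptibility: - vs - — same for both, does not separate.
  Novobiocin: - vs V — variable for at least one, does not separate.
  DNase: - vs - — same for both, does not separate.
  Bile esculin: Staphylococcus saprophyticus -, Streptococcus bovis + — discriminates.
  Catalase: Staphylococcus saprophyticus +, Streptococcus bovis - — discriminates.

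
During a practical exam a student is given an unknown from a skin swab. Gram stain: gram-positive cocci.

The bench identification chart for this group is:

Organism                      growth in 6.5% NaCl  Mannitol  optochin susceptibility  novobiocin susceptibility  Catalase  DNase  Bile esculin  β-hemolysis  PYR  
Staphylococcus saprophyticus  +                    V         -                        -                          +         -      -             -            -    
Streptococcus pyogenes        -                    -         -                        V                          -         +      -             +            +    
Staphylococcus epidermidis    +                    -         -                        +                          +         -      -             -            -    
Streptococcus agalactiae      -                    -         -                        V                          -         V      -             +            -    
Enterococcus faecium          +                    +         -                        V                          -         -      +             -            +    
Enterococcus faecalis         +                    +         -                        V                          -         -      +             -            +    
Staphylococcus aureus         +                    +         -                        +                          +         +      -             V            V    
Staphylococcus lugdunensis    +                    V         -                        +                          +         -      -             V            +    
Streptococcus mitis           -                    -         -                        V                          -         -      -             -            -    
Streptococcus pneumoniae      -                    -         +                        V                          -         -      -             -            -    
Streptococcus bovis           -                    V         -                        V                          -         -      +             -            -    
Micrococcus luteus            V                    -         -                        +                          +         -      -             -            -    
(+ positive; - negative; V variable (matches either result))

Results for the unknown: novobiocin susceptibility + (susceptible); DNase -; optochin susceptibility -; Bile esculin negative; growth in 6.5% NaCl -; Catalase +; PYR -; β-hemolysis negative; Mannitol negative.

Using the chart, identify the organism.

Micrococcus luteus

optochin susceptibility -: excludes Streptococcus pneumoniae — 11 left.
novobiocin susceptibility +: excludes Staphylococcus saprophyticus — 10 left.
growth in 6.5% NaCl -: excludes 5 organisms — 5 left.
Mannitol -: all 5 remaining candidates are consistent.
DNase -: excludes Streptococcus pyogenes — 4 left.
Bile esculin -: excludes Streptococcus bovis — 3 left.
Catalase +: excludes Streptococcus agalactiae, Streptococcus mitis — 1 left.
β-hemolysis -: the one remaining candidate is consistent.
PYR -: the one remaining candidate is consistent.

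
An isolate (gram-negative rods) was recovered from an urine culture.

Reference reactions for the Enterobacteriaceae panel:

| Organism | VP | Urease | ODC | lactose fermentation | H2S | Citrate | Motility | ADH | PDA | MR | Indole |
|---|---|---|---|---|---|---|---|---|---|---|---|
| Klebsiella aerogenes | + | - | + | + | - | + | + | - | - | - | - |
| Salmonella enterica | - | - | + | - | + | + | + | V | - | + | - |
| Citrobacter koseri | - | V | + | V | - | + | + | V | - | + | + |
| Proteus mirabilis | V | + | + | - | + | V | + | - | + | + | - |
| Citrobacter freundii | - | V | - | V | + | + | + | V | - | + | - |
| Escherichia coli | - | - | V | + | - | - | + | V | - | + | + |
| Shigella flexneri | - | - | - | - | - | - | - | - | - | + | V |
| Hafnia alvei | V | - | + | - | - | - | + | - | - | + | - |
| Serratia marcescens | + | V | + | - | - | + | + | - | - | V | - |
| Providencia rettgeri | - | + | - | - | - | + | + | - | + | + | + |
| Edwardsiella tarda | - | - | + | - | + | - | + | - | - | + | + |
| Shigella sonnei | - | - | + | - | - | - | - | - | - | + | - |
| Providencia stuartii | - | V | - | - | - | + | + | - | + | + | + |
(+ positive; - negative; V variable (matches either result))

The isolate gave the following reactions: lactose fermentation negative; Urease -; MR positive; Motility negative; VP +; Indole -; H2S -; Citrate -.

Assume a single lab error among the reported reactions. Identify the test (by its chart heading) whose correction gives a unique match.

As reported, no row in the chart matches all 8 reactions.
Reversing Motility (to +) → unique match: Hafnia alvei.
Reversing MR → still no organism matches.
Reversing H2S → still no organism matches.
Reversing Citrate → still no organism matches.
Reversing Indole → still no organism matches.
Reversing VP → 2 organisms match (not unique).
Reversing Urease → still no organism matches.
Reversing lactose fermentation → still no organism matches.

Motility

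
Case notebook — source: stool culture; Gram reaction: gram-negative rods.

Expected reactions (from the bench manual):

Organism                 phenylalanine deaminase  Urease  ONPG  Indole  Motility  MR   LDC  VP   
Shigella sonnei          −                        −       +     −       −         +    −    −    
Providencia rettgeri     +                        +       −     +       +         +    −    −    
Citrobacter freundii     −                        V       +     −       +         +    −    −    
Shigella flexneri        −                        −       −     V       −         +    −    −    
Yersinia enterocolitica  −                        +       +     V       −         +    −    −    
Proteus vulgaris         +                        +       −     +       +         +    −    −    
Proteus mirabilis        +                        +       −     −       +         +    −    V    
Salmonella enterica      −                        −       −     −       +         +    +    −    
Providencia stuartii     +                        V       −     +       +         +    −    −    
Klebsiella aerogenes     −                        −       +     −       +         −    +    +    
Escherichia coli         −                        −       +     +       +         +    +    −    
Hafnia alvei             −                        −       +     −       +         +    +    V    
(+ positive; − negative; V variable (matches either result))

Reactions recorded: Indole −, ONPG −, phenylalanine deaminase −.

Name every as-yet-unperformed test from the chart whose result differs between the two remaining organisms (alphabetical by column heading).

Indole −: excludes Providencia rettgeri, Proteus vulgaris, Providencia stuartii, Escherichia coli — 8 left.
ONPG −: excludes 5 organisms — 3 left.
phenylalanine deaminase −: excludes Proteus mirabilis — 2 left.
Two candidates remain: Salmonella enterica and Shigella flexneri.
  Urease: − vs − — same for both, does not separate.
  Motility: Salmonella enterica +, Shigella flexneri − — discriminates.
  MR: + vs + — same for both, does not separate.
  LDC: Salmonella enterica +, Shigella flexneri − — discriminates.
  VP: − vs − — same for both, does not separate.

LDC, Motility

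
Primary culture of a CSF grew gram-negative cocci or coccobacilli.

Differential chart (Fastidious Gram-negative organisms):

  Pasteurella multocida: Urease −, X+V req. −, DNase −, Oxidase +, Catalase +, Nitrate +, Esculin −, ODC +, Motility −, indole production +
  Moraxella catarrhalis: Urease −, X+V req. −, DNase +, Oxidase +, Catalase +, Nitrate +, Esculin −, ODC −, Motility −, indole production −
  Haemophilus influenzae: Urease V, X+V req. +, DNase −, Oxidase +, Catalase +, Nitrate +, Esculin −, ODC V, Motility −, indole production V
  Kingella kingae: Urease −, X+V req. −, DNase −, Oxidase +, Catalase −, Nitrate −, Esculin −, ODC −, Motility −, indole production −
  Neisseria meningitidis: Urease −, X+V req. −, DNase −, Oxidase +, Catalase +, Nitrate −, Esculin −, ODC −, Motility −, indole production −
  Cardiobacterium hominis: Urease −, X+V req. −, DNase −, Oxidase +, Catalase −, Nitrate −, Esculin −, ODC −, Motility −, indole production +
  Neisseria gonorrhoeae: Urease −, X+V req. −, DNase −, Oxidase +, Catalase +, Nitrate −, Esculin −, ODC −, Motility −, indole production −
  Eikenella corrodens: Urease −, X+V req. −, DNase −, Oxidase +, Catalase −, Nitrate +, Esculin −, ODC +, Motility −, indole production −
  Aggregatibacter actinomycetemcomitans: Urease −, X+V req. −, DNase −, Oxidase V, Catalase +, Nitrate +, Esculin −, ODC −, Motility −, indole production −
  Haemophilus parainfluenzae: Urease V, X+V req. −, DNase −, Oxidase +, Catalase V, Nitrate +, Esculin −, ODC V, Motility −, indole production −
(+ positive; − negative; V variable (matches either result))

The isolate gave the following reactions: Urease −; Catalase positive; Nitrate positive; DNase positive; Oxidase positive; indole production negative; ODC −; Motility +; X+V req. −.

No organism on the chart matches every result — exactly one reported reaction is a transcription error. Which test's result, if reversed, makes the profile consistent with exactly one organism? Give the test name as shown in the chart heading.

As reported, no row in the chart matches all 9 reactions.
Reversing indole production → still no organism matches.
Reversing Catalase → still no organism matches.
Reversing Motility (to −) → unique match: Moraxella catarrhalis.
Reversing X+V req. → still no organism matches.
Reversing Urease → still no organism matches.
Reversing DNase → still no organism matches.
Reversing Nitrate → still no organism matches.
Reversing Oxidase → still no organism matches.
Reversing ODC → still no organism matches.

Motility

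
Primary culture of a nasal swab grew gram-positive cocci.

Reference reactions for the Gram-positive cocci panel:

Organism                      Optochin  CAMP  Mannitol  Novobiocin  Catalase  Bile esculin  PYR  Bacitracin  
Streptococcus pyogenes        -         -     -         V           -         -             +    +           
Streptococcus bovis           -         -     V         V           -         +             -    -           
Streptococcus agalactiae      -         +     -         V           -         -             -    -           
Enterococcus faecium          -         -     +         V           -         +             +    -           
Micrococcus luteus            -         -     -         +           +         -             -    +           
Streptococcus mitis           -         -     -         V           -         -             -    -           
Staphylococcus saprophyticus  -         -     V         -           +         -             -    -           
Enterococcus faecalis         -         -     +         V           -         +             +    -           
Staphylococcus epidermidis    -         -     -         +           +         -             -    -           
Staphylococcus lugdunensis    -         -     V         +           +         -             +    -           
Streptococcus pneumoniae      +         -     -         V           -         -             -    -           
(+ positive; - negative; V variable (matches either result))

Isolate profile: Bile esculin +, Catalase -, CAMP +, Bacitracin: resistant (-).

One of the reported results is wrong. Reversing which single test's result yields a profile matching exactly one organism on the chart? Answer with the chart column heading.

Bile esculin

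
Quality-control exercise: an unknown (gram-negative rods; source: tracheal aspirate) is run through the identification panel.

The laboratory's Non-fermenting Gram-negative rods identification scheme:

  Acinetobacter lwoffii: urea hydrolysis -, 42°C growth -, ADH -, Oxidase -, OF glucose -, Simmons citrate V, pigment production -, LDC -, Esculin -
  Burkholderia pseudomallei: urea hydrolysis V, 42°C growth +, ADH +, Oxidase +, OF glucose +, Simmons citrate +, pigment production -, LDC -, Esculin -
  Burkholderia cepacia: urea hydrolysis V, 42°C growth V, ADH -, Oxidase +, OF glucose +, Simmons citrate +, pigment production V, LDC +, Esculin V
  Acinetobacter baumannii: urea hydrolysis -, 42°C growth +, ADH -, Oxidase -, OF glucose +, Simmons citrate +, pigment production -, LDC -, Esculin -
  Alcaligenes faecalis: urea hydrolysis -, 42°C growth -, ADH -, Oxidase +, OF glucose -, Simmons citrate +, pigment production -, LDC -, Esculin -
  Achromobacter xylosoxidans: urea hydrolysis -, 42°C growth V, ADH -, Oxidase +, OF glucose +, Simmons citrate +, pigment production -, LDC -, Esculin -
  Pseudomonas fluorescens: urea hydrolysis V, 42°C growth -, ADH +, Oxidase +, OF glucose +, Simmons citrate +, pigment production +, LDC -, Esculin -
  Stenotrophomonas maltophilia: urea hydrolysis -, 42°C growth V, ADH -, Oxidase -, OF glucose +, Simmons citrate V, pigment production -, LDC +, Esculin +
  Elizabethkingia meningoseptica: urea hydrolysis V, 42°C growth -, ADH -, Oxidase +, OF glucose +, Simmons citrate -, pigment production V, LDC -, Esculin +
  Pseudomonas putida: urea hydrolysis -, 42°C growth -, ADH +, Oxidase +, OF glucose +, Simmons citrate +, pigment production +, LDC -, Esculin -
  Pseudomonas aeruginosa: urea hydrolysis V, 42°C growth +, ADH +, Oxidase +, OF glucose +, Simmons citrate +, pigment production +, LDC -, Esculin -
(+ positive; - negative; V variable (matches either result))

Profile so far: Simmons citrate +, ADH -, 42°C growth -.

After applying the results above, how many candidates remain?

5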